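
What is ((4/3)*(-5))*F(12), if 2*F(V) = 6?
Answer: -20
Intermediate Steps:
F(V) = 3 (F(V) = (½)*6 = 3)
((4/3)*(-5))*F(12) = ((4/3)*(-5))*3 = -20/3*3 = -20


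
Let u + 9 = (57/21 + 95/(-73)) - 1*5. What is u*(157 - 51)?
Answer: -681792/511 ≈ -1334.2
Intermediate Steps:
u = -6432/511 (u = -9 + ((57/21 + 95/(-73)) - 1*5) = -9 + ((57*(1/21) + 95*(-1/73)) - 5) = -9 + ((19/7 - 95/73) - 5) = -9 + (722/511 - 5) = -9 - 1833/511 = -6432/511 ≈ -12.587)
u*(157 - 51) = -6432*(157 - 51)/511 = -6432/511*106 = -681792/511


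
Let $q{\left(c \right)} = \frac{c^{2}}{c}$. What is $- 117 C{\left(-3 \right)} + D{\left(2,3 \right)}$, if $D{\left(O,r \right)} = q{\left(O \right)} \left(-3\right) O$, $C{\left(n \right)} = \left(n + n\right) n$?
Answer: $-2118$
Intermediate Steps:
$C{\left(n \right)} = 2 n^{2}$ ($C{\left(n \right)} = 2 n n = 2 n^{2}$)
$q{\left(c \right)} = c$
$D{\left(O,r \right)} = - 3 O^{2}$ ($D{\left(O,r \right)} = O \left(-3\right) O = - 3 O O = - 3 O^{2}$)
$- 117 C{\left(-3 \right)} + D{\left(2,3 \right)} = - 117 \cdot 2 \left(-3\right)^{2} - 3 \cdot 2^{2} = - 117 \cdot 2 \cdot 9 - 12 = \left(-117\right) 18 - 12 = -2106 - 12 = -2118$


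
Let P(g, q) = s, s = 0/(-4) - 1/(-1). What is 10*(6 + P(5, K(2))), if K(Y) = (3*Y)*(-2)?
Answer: 70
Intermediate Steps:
K(Y) = -6*Y
s = 1 (s = 0*(-¼) - 1*(-1) = 0 + 1 = 1)
P(g, q) = 1
10*(6 + P(5, K(2))) = 10*(6 + 1) = 10*7 = 70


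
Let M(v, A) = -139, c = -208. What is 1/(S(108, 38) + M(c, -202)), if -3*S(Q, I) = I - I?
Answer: -1/139 ≈ -0.0071942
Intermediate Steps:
S(Q, I) = 0 (S(Q, I) = -(I - I)/3 = -⅓*0 = 0)
1/(S(108, 38) + M(c, -202)) = 1/(0 - 139) = 1/(-139) = -1/139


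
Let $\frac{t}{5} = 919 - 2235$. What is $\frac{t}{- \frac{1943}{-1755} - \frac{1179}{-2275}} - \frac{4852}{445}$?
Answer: $- \frac{90171478238}{22213955} \approx -4059.2$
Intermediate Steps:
$t = -6580$ ($t = 5 \left(919 - 2235\right) = 5 \left(-1316\right) = -6580$)
$\frac{t}{- \frac{1943}{-1755} - \frac{1179}{-2275}} - \frac{4852}{445} = - \frac{6580}{- \frac{1943}{-1755} - \frac{1179}{-2275}} - \frac{4852}{445} = - \frac{6580}{\left(-1943\right) \left(- \frac{1}{1755}\right) - - \frac{1179}{2275}} - \frac{4852}{445} = - \frac{6580}{\frac{1943}{1755} + \frac{1179}{2275}} - \frac{4852}{445} = - \frac{6580}{\frac{99838}{61425}} - \frac{4852}{445} = \left(-6580\right) \frac{61425}{99838} - \frac{4852}{445} = - \frac{202088250}{49919} - \frac{4852}{445} = - \frac{90171478238}{22213955}$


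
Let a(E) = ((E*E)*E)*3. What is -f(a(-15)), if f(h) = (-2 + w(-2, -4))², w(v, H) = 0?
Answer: -4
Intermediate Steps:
a(E) = 3*E³ (a(E) = (E²*E)*3 = E³*3 = 3*E³)
f(h) = 4 (f(h) = (-2 + 0)² = (-2)² = 4)
-f(a(-15)) = -1*4 = -4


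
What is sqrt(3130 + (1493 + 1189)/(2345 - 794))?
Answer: 4*sqrt(52317298)/517 ≈ 55.962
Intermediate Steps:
sqrt(3130 + (1493 + 1189)/(2345 - 794)) = sqrt(3130 + 2682/1551) = sqrt(3130 + 2682*(1/1551)) = sqrt(3130 + 894/517) = sqrt(1619104/517) = 4*sqrt(52317298)/517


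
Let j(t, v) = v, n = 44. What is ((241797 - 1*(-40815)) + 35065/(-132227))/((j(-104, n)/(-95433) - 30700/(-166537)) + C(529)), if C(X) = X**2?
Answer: 593908647827017243539/588086334194102548691 ≈ 1.0099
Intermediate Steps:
((241797 - 1*(-40815)) + 35065/(-132227))/((j(-104, n)/(-95433) - 30700/(-166537)) + C(529)) = ((241797 - 1*(-40815)) + 35065/(-132227))/((44/(-95433) - 30700/(-166537)) + 529**2) = ((241797 + 40815) + 35065*(-1/132227))/((44*(-1/95433) - 30700*(-1/166537)) + 279841) = (282612 - 35065/132227)/((-44/95433 + 30700/166537) + 279841) = 37368901859/(132227*(2922465472/15893125521 + 279841)) = 37368901859/(132227*(4447551061387633/15893125521)) = (37368901859/132227)*(15893125521/4447551061387633) = 593908647827017243539/588086334194102548691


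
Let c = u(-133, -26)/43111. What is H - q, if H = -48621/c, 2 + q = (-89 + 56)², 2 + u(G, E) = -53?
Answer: 2096040146/55 ≈ 3.8110e+7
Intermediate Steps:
u(G, E) = -55 (u(G, E) = -2 - 53 = -55)
q = 1087 (q = -2 + (-89 + 56)² = -2 + (-33)² = -2 + 1089 = 1087)
c = -55/43111 ≈ -0.0012758
H = 2096099931/55 (H = -48621/(-55/43111) = -48621*(-43111/55) = 2096099931/55 ≈ 3.8111e+7)
H - q = 2096099931/55 - 1*1087 = 2096099931/55 - 1087 = 2096040146/55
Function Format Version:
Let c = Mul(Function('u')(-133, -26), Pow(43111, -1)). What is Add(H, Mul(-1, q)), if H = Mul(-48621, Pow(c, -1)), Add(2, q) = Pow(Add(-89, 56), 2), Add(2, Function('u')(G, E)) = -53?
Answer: Rational(2096040146, 55) ≈ 3.8110e+7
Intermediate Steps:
Function('u')(G, E) = -55 (Function('u')(G, E) = Add(-2, -53) = -55)
q = 1087 (q = Add(-2, Pow(Add(-89, 56), 2)) = Add(-2, Pow(-33, 2)) = Add(-2, 1089) = 1087)
c = Rational(-55, 43111) (c = Mul(-55, Pow(43111, -1)) = Mul(-55, Rational(1, 43111)) = Rational(-55, 43111) ≈ -0.0012758)
H = Rational(2096099931, 55) (H = Mul(-48621, Pow(Rational(-55, 43111), -1)) = Mul(-48621, Rational(-43111, 55)) = Rational(2096099931, 55) ≈ 3.8111e+7)
Add(H, Mul(-1, q)) = Add(Rational(2096099931, 55), Mul(-1, 1087)) = Add(Rational(2096099931, 55), -1087) = Rational(2096040146, 55)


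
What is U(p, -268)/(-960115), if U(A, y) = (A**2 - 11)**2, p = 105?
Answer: -121308196/960115 ≈ -126.35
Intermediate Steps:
U(A, y) = (-11 + A**2)**2
U(p, -268)/(-960115) = (-11 + 105**2)**2/(-960115) = (-11 + 11025)**2*(-1/960115) = 11014**2*(-1/960115) = 121308196*(-1/960115) = -121308196/960115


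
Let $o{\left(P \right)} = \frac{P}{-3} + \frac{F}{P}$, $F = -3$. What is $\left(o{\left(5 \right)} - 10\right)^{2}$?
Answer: $\frac{33856}{225} \approx 150.47$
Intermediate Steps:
$o{\left(P \right)} = - \frac{3}{P} - \frac{P}{3}$ ($o{\left(P \right)} = \frac{P}{-3} - \frac{3}{P} = P \left(- \frac{1}{3}\right) - \frac{3}{P} = - \frac{P}{3} - \frac{3}{P} = - \frac{3}{P} - \frac{P}{3}$)
$\left(o{\left(5 \right)} - 10\right)^{2} = \left(\left(- \frac{3}{5} - \frac{5}{3}\right) - 10\right)^{2} = \left(- \frac{34}{15} - 10\right)^{2} = \left(- \frac{184}{15}\right)^{2} = \frac{33856}{225}$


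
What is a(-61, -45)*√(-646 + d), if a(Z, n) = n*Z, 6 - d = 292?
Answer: 5490*I*√233 ≈ 83801.0*I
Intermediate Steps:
d = -286 (d = 6 - 1*292 = 6 - 292 = -286)
a(Z, n) = Z*n
a(-61, -45)*√(-646 + d) = (-61*(-45))*√(-646 - 286) = 2745*√(-932) = 2745*(2*I*√233) = 5490*I*√233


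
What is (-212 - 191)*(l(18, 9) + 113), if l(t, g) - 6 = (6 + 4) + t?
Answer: -59241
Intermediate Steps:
l(t, g) = 16 + t (l(t, g) = 6 + ((6 + 4) + t) = 6 + (10 + t) = 16 + t)
(-212 - 191)*(l(18, 9) + 113) = (-212 - 191)*((16 + 18) + 113) = -403*(34 + 113) = -403*147 = -59241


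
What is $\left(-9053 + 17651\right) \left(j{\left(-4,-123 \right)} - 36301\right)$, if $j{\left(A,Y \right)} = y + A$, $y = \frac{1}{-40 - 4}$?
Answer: $- \frac{6867312879}{22} \approx -3.1215 \cdot 10^{8}$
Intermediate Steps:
$y = - \frac{1}{44}$ ($y = \frac{1}{-44} = - \frac{1}{44} \approx -0.022727$)
$j{\left(A,Y \right)} = - \frac{1}{44} + A$
$\left(-9053 + 17651\right) \left(j{\left(-4,-123 \right)} - 36301\right) = \left(-9053 + 17651\right) \left(\left(- \frac{1}{44} - 4\right) - 36301\right) = 8598 \left(- \frac{177}{44} - 36301\right) = 8598 \left(- \frac{1597421}{44}\right) = - \frac{6867312879}{22}$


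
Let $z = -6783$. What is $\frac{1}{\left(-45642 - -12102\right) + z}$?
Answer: $- \frac{1}{40323} \approx -2.48 \cdot 10^{-5}$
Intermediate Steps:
$\frac{1}{\left(-45642 - -12102\right) + z} = \frac{1}{\left(-45642 - -12102\right) - 6783} = \frac{1}{\left(-45642 + 12102\right) - 6783} = \frac{1}{-33540 - 6783} = \frac{1}{-40323} = - \frac{1}{40323}$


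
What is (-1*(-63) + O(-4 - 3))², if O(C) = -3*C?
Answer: 7056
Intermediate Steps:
(-1*(-63) + O(-4 - 3))² = (-1*(-63) - 3*(-4 - 3))² = (63 - 3*(-7))² = (63 + 21)² = 84² = 7056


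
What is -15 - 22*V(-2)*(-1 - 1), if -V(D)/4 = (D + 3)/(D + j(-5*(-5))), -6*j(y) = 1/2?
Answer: 1737/25 ≈ 69.480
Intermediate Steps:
j(y) = -1/12 (j(y) = -⅙/2 = -⅙*½ = -1/12)
V(D) = -4*(3 + D)/(-1/12 + D) (V(D) = -4*(D + 3)/(D - 1/12) = -4*(3 + D)/(-1/12 + D))
-15 - 22*V(-2)*(-1 - 1) = -15 - 22*48*(-3 - 1*(-2))/(-1 + 12*(-2))*(-1 - 1) = -15 - 22*48*(-3 + 2)/(-1 - 24)*(-2) = -15 - 22*48*(-1)/(-25)*(-2) = -15 - 22*48*(-1/25)*(-1)*(-2) = -15 - 1056*(-2)/25 = -15 - 22*(-96/25) = -15 + 2112/25 = 1737/25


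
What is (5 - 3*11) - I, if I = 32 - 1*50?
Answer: -10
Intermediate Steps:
I = -18 (I = 32 - 50 = -18)
(5 - 3*11) - I = (5 - 3*11) - 1*(-18) = (5 - 33) + 18 = -28 + 18 = -10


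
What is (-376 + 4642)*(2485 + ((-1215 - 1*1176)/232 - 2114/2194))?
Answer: 1342881958437/127252 ≈ 1.0553e+7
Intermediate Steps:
(-376 + 4642)*(2485 + ((-1215 - 1*1176)/232 - 2114/2194)) = 4266*(2485 + ((-1215 - 1176)*(1/232) - 2114*1/2194)) = 4266*(2485 + (-2391*1/232 - 1057/1097)) = 4266*(2485 + (-2391/232 - 1057/1097)) = 4266*(2485 - 2868151/254504) = 4266*(629574289/254504) = 1342881958437/127252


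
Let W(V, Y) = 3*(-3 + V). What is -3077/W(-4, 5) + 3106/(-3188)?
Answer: 4872125/33474 ≈ 145.55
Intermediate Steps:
W(V, Y) = -9 + 3*V
-3077/W(-4, 5) + 3106/(-3188) = -3077/(-9 + 3*(-4)) + 3106/(-3188) = -3077/(-9 - 12) + 3106*(-1/3188) = -3077/(-21) - 1553/1594 = -3077*(-1/21) - 1553/1594 = 3077/21 - 1553/1594 = 4872125/33474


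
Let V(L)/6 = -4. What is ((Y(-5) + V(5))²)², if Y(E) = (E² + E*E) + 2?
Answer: 614656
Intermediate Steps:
V(L) = -24 (V(L) = 6*(-4) = -24)
Y(E) = 2 + 2*E² (Y(E) = (E² + E²) + 2 = 2*E² + 2 = 2 + 2*E²)
((Y(-5) + V(5))²)² = (((2 + 2*(-5)²) - 24)²)² = (((2 + 2*25) - 24)²)² = (((2 + 50) - 24)²)² = ((52 - 24)²)² = (28²)² = 784² = 614656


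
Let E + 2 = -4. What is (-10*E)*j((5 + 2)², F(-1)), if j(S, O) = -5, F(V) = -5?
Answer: -300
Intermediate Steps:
E = -6 (E = -2 - 4 = -6)
(-10*E)*j((5 + 2)², F(-1)) = -10*(-6)*(-5) = 60*(-5) = -300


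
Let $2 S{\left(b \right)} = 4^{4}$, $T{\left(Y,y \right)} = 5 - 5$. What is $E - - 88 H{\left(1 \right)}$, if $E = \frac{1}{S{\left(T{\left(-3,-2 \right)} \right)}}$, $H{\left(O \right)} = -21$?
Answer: $- \frac{236543}{128} \approx -1848.0$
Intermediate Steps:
$T{\left(Y,y \right)} = 0$ ($T{\left(Y,y \right)} = 5 - 5 = 0$)
$S{\left(b \right)} = 128$ ($S{\left(b \right)} = \frac{4^{4}}{2} = \frac{1}{2} \cdot 256 = 128$)
$E = \frac{1}{128} \approx 0.0078125$
$E - - 88 H{\left(1 \right)} = \frac{1}{128} - \left(-88\right) \left(-21\right) = \frac{1}{128} - 1848 = - \frac{236543}{128}$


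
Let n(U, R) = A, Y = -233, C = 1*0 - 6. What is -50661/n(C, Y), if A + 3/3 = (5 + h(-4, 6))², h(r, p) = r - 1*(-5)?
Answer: -50661/35 ≈ -1447.5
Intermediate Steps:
C = -6 (C = 0 - 6 = -6)
h(r, p) = 5 + r (h(r, p) = r + 5 = 5 + r)
A = 35 (A = -1 + (5 + (5 - 4))² = -1 + (5 + 1)² = -1 + 6² = -1 + 36 = 35)
n(U, R) = 35
-50661/n(C, Y) = -50661/35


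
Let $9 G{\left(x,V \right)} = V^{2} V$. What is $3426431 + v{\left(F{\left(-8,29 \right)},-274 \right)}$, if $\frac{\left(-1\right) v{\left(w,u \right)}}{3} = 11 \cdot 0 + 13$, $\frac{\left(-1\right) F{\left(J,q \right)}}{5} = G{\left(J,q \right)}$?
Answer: $3426392$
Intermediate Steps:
$G{\left(x,V \right)} = \frac{V^{3}}{9}$ ($G{\left(x,V \right)} = \frac{V^{2} V}{9} = \frac{V^{3}}{9}$)
$F{\left(J,q \right)} = - \frac{5 q^{3}}{9}$ ($F{\left(J,q \right)} = - 5 \frac{q^{3}}{9} = - \frac{5 q^{3}}{9}$)
$v{\left(w,u \right)} = -39$ ($v{\left(w,u \right)} = - 3 \left(11 \cdot 0 + 13\right) = - 3 \left(0 + 13\right) = \left(-3\right) 13 = -39$)
$3426431 + v{\left(F{\left(-8,29 \right)},-274 \right)} = 3426431 - 39 = 3426392$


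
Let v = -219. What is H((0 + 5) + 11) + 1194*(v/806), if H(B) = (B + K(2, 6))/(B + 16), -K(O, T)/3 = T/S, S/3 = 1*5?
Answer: -10444529/32240 ≈ -323.96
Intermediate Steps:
S = 15 (S = 3*(1*5) = 3*5 = 15)
K(O, T) = -T/5 (K(O, T) = -3*T/15 = -T/5)
H(B) = (-6/5 + B)/(16 + B) (H(B) = (B - ⅕*6)/(B + 16) = (B - 6/5)/(16 + B) = (-6/5 + B)/(16 + B))
H((0 + 5) + 11) + 1194*(v/806) = (-6/5 + ((0 + 5) + 11))/(16 + ((0 + 5) + 11)) + 1194*(-219/806) = (-6/5 + (5 + 11))/(16 + (5 + 11)) + 1194*(-219*1/806) = (-6/5 + 16)/(16 + 16) + 1194*(-219/806) = (74/5)/32 - 130743/403 = (1/32)*(74/5) - 130743/403 = 37/80 - 130743/403 = -10444529/32240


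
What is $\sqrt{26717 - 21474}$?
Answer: $7 \sqrt{107} \approx 72.409$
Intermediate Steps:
$\sqrt{26717 - 21474} = \sqrt{5243} = 7 \sqrt{107}$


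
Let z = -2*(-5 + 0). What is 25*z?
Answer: 250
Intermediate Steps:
z = 10 (z = -2*(-5) = 10)
25*z = 25*10 = 250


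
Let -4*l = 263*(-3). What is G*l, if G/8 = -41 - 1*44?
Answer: -134130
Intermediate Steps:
l = 789/4 (l = -263*(-3)/4 = -1/4*(-789) = 789/4 ≈ 197.25)
G = -680 (G = 8*(-41 - 1*44) = 8*(-41 - 44) = 8*(-85) = -680)
G*l = -680*789/4 = -134130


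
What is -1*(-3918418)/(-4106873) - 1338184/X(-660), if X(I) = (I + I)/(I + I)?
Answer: -5495755657050/4106873 ≈ -1.3382e+6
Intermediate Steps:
X(I) = 1 (X(I) = (2*I)/((2*I)) = (2*I)*(1/(2*I)) = 1)
-1*(-3918418)/(-4106873) - 1338184/X(-660) = -1*(-3918418)/(-4106873) - 1338184/1 = 3918418*(-1/4106873) - 1338184*1 = -3918418/4106873 - 1338184 = -5495755657050/4106873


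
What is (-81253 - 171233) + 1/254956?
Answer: -64372820615/254956 ≈ -2.5249e+5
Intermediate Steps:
(-81253 - 171233) + 1/254956 = -252486 + 1/254956 = -64372820615/254956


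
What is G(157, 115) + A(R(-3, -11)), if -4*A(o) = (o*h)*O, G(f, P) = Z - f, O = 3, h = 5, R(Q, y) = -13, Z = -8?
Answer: -465/4 ≈ -116.25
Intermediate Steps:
G(f, P) = -8 - f
A(o) = -15*o/4 (A(o) = -o*5*3/4 = -5*o*3/4 = -15*o/4)
G(157, 115) + A(R(-3, -11)) = (-8 - 1*157) - 15/4*(-13) = (-8 - 157) + 195/4 = -165 + 195/4 = -465/4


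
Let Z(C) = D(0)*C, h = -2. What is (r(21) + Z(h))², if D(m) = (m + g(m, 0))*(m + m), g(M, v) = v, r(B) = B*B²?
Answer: 85766121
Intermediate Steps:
r(B) = B³
D(m) = 2*m² (D(m) = (m + 0)*(m + m) = m*(2*m) = 2*m²)
Z(C) = 0 (Z(C) = (2*0²)*C = (2*0)*C = 0*C = 0)
(r(21) + Z(h))² = (21³ + 0)² = (9261 + 0)² = 9261² = 85766121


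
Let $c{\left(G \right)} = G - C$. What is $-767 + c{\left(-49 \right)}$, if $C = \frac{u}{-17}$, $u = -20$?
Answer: $- \frac{13892}{17} \approx -817.18$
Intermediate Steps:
$C = \frac{20}{17}$ ($C = - \frac{20}{-17} = \left(-20\right) \left(- \frac{1}{17}\right) = \frac{20}{17} \approx 1.1765$)
$c{\left(G \right)} = - \frac{20}{17} + G$ ($c{\left(G \right)} = G - \frac{20}{17} = - \frac{20}{17} + G$)
$-767 + c{\left(-49 \right)} = -767 - \frac{853}{17} = - \frac{13892}{17}$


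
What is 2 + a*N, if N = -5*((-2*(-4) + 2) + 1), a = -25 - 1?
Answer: 1432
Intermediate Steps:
a = -26
N = -55 (N = -5*((8 + 2) + 1) = -5*(10 + 1) = -5*11 = -55)
2 + a*N = 2 - 26*(-55) = 2 + 1430 = 1432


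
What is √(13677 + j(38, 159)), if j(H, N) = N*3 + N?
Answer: √14313 ≈ 119.64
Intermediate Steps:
j(H, N) = 4*N (j(H, N) = 3*N + N = 4*N)
√(13677 + j(38, 159)) = √(13677 + 4*159) = √(13677 + 636) = √14313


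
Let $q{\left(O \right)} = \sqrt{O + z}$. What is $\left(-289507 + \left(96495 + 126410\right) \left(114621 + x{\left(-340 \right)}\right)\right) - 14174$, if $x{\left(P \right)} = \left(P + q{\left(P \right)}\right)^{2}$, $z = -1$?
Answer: $51241097719 - 151575400 i \sqrt{341} \approx 5.1241 \cdot 10^{10} - 2.799 \cdot 10^{9} i$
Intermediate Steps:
$q{\left(O \right)} = \sqrt{-1 + O}$ ($q{\left(O \right)} = \sqrt{O - 1} = \sqrt{-1 + O}$)
$x{\left(P \right)} = \left(P + \sqrt{-1 + P}\right)^{2}$
$\left(-289507 + \left(96495 + 126410\right) \left(114621 + x{\left(-340 \right)}\right)\right) - 14174 = \left(-289507 + \left(96495 + 126410\right) \left(114621 + \left(-340 + \sqrt{-1 - 340}\right)^{2}\right)\right) - 14174 = \left(-289507 + 222905 \left(114621 + \left(-340 + \sqrt{-341}\right)^{2}\right)\right) - 14174 = \left(-289507 + 222905 \left(114621 + \left(-340 + i \sqrt{341}\right)^{2}\right)\right) - 14174 = \left(-289507 + \left(25549594005 + 222905 \left(-340 + i \sqrt{341}\right)^{2}\right)\right) - 14174 = \left(25549304498 + 222905 \left(-340 + i \sqrt{341}\right)^{2}\right) - 14174 = 25549290324 + 222905 \left(-340 + i \sqrt{341}\right)^{2}$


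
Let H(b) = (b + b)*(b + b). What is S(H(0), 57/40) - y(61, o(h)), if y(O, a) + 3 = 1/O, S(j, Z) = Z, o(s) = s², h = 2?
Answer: 10757/2440 ≈ 4.4086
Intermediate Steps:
H(b) = 4*b² (H(b) = (2*b)*(2*b) = 4*b²)
y(O, a) = -3 + 1/O
S(H(0), 57/40) - y(61, o(h)) = 57/40 - (-3 + 1/61) = 57*(1/40) - (-3 + 1/61) = 57/40 - 1*(-182/61) = 57/40 + 182/61 = 10757/2440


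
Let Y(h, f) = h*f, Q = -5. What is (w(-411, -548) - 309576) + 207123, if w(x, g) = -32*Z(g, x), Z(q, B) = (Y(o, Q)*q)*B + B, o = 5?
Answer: 180093099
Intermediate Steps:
Y(h, f) = f*h
Z(q, B) = B - 25*B*q (Z(q, B) = ((-5*5)*q)*B + B = (-25*q)*B + B = -25*B*q + B = B - 25*B*q)
w(x, g) = -32*x*(1 - 25*g)
(w(-411, -548) - 309576) + 207123 = (32*(-411)*(-1 + 25*(-548)) - 309576) + 207123 = (32*(-411)*(-1 - 13700) - 309576) + 207123 = (32*(-411)*(-13701) - 309576) + 207123 = (180195552 - 309576) + 207123 = 179885976 + 207123 = 180093099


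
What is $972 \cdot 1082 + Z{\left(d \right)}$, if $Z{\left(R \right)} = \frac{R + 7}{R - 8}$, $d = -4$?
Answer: $\frac{4206815}{4} \approx 1.0517 \cdot 10^{6}$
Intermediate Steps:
$Z{\left(R \right)} = \frac{7 + R}{-8 + R}$
$972 \cdot 1082 + Z{\left(d \right)} = 972 \cdot 1082 + \frac{7 - 4}{-8 - 4} = 1051704 + \frac{1}{-12} \cdot 3 = 1051704 - \frac{1}{4} = \frac{4206815}{4}$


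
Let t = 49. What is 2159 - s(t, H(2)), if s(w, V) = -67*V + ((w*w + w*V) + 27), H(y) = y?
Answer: -233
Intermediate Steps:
s(w, V) = 27 + w**2 - 67*V + V*w (s(w, V) = -67*V + ((w**2 + V*w) + 27) = -67*V + (27 + w**2 + V*w) = 27 + w**2 - 67*V + V*w)
2159 - s(t, H(2)) = 2159 - (27 + 49**2 - 67*2 + 2*49) = 2159 - (27 + 2401 - 134 + 98) = 2159 - 1*2392 = 2159 - 2392 = -233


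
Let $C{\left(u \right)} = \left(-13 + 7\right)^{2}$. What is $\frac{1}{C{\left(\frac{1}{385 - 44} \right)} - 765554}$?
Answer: $- \frac{1}{765518} \approx -1.3063 \cdot 10^{-6}$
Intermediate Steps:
$C{\left(u \right)} = 36$ ($C{\left(u \right)} = \left(-6\right)^{2} = 36$)
$\frac{1}{C{\left(\frac{1}{385 - 44} \right)} - 765554} = \frac{1}{36 - 765554} = \frac{1}{-765518} = - \frac{1}{765518}$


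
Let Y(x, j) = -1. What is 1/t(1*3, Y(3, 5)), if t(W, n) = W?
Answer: ⅓ ≈ 0.33333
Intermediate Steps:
1/t(1*3, Y(3, 5)) = 1/(1*3) = 1/3 = ⅓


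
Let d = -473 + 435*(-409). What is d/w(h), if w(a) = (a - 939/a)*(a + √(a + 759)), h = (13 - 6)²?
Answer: -214154794/1164483 + 8741012*√202/1164483 ≈ -77.220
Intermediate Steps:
d = -178388 (d = -473 - 177915 = -178388)
h = 49 (h = 7² = 49)
w(a) = (a + √(759 + a))*(a - 939/a) (w(a) = (a - 939/a)*(a + √(759 + a)) = (a + √(759 + a))*(a - 939/a))
d/w(h) = -178388/(-939 + 49² + 49*√(759 + 49) - 939*√(759 + 49)/49) = -178388/(-939 + 2401 + 49*√808 - 939*1/49*√808) = -178388/(-939 + 2401 + 49*(2*√202) - 939*1/49*2*√202) = -178388/(-939 + 2401 + 98*√202 - 1878*√202/49) = -178388/(1462 + 2924*√202/49)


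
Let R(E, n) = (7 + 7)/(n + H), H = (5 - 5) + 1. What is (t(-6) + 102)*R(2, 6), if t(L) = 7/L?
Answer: 605/3 ≈ 201.67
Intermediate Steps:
H = 1 (H = 0 + 1 = 1)
R(E, n) = 14/(1 + n) (R(E, n) = (7 + 7)/(n + 1) = 14/(1 + n))
(t(-6) + 102)*R(2, 6) = (7/(-6) + 102)*(14/(1 + 6)) = (7*(-⅙) + 102)*(14/7) = (-7/6 + 102)*(14*(⅐)) = (605/6)*2 = 605/3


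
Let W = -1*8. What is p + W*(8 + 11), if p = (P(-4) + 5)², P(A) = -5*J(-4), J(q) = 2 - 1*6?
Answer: 473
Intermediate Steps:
W = -8
J(q) = -4 (J(q) = 2 - 6 = -4)
P(A) = 20 (P(A) = -5*(-4) = 20)
p = 625 (p = (20 + 5)² = 25² = 625)
p + W*(8 + 11) = 625 - 8*(8 + 11) = 625 - 8*19 = 625 - 152 = 473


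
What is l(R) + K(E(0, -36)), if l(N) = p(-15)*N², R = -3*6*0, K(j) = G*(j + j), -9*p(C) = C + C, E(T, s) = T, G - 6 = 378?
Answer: 0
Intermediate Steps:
G = 384 (G = 6 + 378 = 384)
p(C) = -2*C/9 (p(C) = -(C + C)/9 = -2*C/9)
K(j) = 768*j (K(j) = 384*(j + j) = 384*(2*j) = 768*j)
R = 0 (R = -18*0 = 0)
l(N) = 10*N²/3 (l(N) = (-2/9*(-15))*N² = 10*N²/3)
l(R) + K(E(0, -36)) = (10/3)*0² + 768*0 = (10/3)*0 + 0 = 0 + 0 = 0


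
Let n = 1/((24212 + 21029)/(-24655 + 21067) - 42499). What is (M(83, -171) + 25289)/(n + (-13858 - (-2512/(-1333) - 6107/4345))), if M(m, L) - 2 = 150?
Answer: -977206279157672135/532313693254393989 ≈ -1.8358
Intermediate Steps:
M(m, L) = 152 (M(m, L) = 2 + 150 = 152)
n = -156/6631811 (n = 1/(45241/(-3588) - 42499) = 1/(45241*(-1/3588) - 42499) = 1/(-1967/156 - 42499) = 1/(-6631811/156) = -156/6631811 ≈ -2.3523e-5)
(M(83, -171) + 25289)/(n + (-13858 - (-2512/(-1333) - 6107/4345))) = (152 + 25289)/(-156/6631811 + (-13858 - (-2512/(-1333) - 6107/4345))) = 25441/(-156/6631811 + (-13858 - (-2512*(-1/1333) - 6107*1/4345))) = 25441/(-156/6631811 + (-13858 - (2512/1333 - 6107/4345))) = 25441/(-156/6631811 + (-13858 - 1*2774009/5791885)) = 25441/(-156/6631811 + (-13858 - 2774009/5791885)) = 25441/(-156/6631811 - 80266716339/5791885) = 25441/(-532313693254393989/38410686653735) = 25441*(-38410686653735/532313693254393989) = -977206279157672135/532313693254393989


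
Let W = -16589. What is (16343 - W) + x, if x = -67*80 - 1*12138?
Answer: 15434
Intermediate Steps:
x = -17498 (x = -5360 - 12138 = -17498)
(16343 - W) + x = (16343 - 1*(-16589)) - 17498 = (16343 + 16589) - 17498 = 32932 - 17498 = 15434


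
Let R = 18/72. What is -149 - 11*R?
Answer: -607/4 ≈ -151.75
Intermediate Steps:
R = 1/4 (R = 18*(1/72) = 1/4 ≈ 0.25000)
-149 - 11*R = -149 - 11*1/4 = -149 - 11/4 = -607/4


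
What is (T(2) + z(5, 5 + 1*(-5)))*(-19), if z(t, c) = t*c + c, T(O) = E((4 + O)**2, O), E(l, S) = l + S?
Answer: -722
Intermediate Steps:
E(l, S) = S + l
T(O) = O + (4 + O)**2
z(t, c) = c + c*t (z(t, c) = c*t + c = c + c*t)
(T(2) + z(5, 5 + 1*(-5)))*(-19) = ((2 + (4 + 2)**2) + (5 + 1*(-5))*(1 + 5))*(-19) = ((2 + 6**2) + (5 - 5)*6)*(-19) = ((2 + 36) + 0*6)*(-19) = (38 + 0)*(-19) = 38*(-19) = -722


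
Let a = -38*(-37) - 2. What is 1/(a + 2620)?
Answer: 1/4024 ≈ 0.00024851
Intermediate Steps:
a = 1404 (a = 1406 - 2 = 1404)
1/(a + 2620) = 1/(1404 + 2620) = 1/4024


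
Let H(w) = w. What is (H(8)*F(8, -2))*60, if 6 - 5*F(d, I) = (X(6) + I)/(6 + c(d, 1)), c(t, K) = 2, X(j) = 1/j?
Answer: 598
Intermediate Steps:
X(j) = 1/j
F(d, I) = 287/240 - I/40 (F(d, I) = 6/5 - (1/6 + I)/(5*(6 + 2)) = 6/5 - (⅙ + I)/(5*8) = 6/5 - (1/48 + I/8)/5 = 6/5 + (-1/240 - I/40) = 287/240 - I/40)
(H(8)*F(8, -2))*60 = (8*(287/240 - 1/40*(-2)))*60 = (8*(287/240 + 1/20))*60 = (8*(299/240))*60 = (299/30)*60 = 598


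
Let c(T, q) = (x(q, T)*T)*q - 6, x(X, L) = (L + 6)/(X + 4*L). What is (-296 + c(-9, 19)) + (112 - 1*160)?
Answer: -6463/17 ≈ -380.18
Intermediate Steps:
x(X, L) = (6 + L)/(X + 4*L)
c(T, q) = -6 + T*q*(6 + T)/(q + 4*T) (c(T, q) = (((6 + T)/(q + 4*T))*T)*q - 6 = (T*(6 + T)/(q + 4*T))*q - 6 = T*q*(6 + T)/(q + 4*T) - 6 = -6 + T*q*(6 + T)/(q + 4*T))
(-296 + c(-9, 19)) + (112 - 1*160) = (-296 + (-24*(-9) - 6*19 - 9*19*(6 - 9))/(19 + 4*(-9))) + (112 - 1*160) = (-296 + (216 - 114 - 9*19*(-3))/(19 - 36)) + (112 - 160) = (-296 + (216 - 114 + 513)/(-17)) - 48 = (-296 - 1/17*615) - 48 = (-296 - 615/17) - 48 = -5647/17 - 48 = -6463/17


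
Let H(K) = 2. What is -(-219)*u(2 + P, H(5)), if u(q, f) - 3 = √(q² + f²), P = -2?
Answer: 1095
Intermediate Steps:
u(q, f) = 3 + √(f² + q²) (u(q, f) = 3 + √(q² + f²) = 3 + √(f² + q²))
-(-219)*u(2 + P, H(5)) = -(-219)*(3 + √(2² + (2 - 2)²)) = -(-219)*(3 + √(4 + 0²)) = -(-219)*(3 + √(4 + 0)) = -(-219)*(3 + √4) = -(-219)*(3 + 2) = -(-219)*5 = -1*(-1095) = 1095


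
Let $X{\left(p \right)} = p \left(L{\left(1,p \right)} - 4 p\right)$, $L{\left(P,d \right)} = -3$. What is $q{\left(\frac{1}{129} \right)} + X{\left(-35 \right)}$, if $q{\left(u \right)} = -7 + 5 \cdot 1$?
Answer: $-4797$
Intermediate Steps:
$q{\left(u \right)} = -2$ ($q{\left(u \right)} = -7 + 5 = -2$)
$X{\left(p \right)} = p \left(-3 - 4 p\right)$
$q{\left(\frac{1}{129} \right)} + X{\left(-35 \right)} = -2 - - 35 \left(3 + 4 \left(-35\right)\right) = -2 - - 35 \left(3 - 140\right) = -2 - \left(-35\right) \left(-137\right) = -2 - 4795 = -4797$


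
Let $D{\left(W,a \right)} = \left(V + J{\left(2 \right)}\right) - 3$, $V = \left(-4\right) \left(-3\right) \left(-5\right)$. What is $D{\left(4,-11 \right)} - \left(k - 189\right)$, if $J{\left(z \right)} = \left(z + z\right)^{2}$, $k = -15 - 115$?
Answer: $272$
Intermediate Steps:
$k = -130$ ($k = -15 - 115 = -130$)
$J{\left(z \right)} = 4 z^{2}$ ($J{\left(z \right)} = \left(2 z\right)^{2} = 4 z^{2}$)
$V = -60$ ($V = 12 \left(-5\right) = -60$)
$D{\left(W,a \right)} = -47$ ($D{\left(W,a \right)} = \left(-60 + 4 \cdot 2^{2}\right) - 3 = \left(-60 + 4 \cdot 4\right) - 3 = \left(-60 + 16\right) - 3 = -44 - 3 = -47$)
$D{\left(4,-11 \right)} - \left(k - 189\right) = -47 - \left(-130 - 189\right) = -47 - -319 = -47 + 319 = 272$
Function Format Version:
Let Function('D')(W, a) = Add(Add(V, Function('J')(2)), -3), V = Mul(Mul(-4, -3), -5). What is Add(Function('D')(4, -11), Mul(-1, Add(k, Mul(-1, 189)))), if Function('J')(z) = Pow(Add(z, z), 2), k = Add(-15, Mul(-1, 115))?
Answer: 272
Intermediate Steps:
k = -130 (k = Add(-15, -115) = -130)
Function('J')(z) = Mul(4, Pow(z, 2)) (Function('J')(z) = Pow(Mul(2, z), 2) = Mul(4, Pow(z, 2)))
V = -60 (V = Mul(12, -5) = -60)
Function('D')(W, a) = -47 (Function('D')(W, a) = Add(Add(-60, Mul(4, Pow(2, 2))), -3) = Add(Add(-60, Mul(4, 4)), -3) = Add(Add(-60, 16), -3) = Add(-44, -3) = -47)
Add(Function('D')(4, -11), Mul(-1, Add(k, Mul(-1, 189)))) = Add(-47, Mul(-1, Add(-130, Mul(-1, 189)))) = Add(-47, Mul(-1, Add(-130, -189))) = Add(-47, Mul(-1, -319)) = Add(-47, 319) = 272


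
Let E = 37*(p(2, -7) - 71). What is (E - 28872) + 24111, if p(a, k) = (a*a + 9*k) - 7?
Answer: -9830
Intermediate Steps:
p(a, k) = -7 + a**2 + 9*k (p(a, k) = (a**2 + 9*k) - 7 = -7 + a**2 + 9*k)
E = -5069 (E = 37*((-7 + 2**2 + 9*(-7)) - 71) = 37*((-7 + 4 - 63) - 71) = 37*(-66 - 71) = 37*(-137) = -5069)
(E - 28872) + 24111 = (-5069 - 28872) + 24111 = -33941 + 24111 = -9830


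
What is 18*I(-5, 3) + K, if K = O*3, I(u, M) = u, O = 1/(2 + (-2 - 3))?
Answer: -91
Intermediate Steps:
O = -⅓ (O = 1/(2 - 5) = 1/(-3) = -⅓ ≈ -0.33333)
K = -1 (K = -⅓*3 = -1)
18*I(-5, 3) + K = 18*(-5) - 1 = -90 - 1 = -91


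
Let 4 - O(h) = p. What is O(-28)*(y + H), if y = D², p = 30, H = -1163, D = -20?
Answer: 19838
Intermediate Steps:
O(h) = -26 (O(h) = 4 - 1*30 = 4 - 30 = -26)
y = 400 (y = (-20)² = 400)
O(-28)*(y + H) = -26*(400 - 1163) = -26*(-763) = 19838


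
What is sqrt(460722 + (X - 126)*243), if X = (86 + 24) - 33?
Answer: sqrt(448815) ≈ 669.94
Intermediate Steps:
X = 77 (X = 110 - 33 = 77)
sqrt(460722 + (X - 126)*243) = sqrt(460722 + (77 - 126)*243) = sqrt(460722 - 49*243) = sqrt(460722 - 11907) = sqrt(448815)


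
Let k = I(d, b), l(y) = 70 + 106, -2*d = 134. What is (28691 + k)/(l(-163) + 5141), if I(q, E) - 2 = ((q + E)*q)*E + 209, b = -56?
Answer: -432594/5317 ≈ -81.361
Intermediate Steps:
d = -67 (d = -½*134 = -67)
I(q, E) = 211 + E*q*(E + q) (I(q, E) = 2 + (((q + E)*q)*E + 209) = 2 + (((E + q)*q)*E + 209) = 2 + ((q*(E + q))*E + 209) = 2 + (E*q*(E + q) + 209) = 2 + (209 + E*q*(E + q)) = 211 + E*q*(E + q))
l(y) = 176
k = -461285 (k = 211 - 56*(-67)² - 67*(-56)² = 211 - 56*4489 - 67*3136 = 211 - 251384 - 210112 = -461285)
(28691 + k)/(l(-163) + 5141) = (28691 - 461285)/(176 + 5141) = -432594/5317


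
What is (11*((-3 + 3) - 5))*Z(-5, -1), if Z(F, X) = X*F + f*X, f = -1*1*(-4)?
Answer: -55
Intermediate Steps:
f = 4 (f = -1*(-4) = 4)
Z(F, X) = 4*X + F*X (Z(F, X) = X*F + 4*X = F*X + 4*X = 4*X + F*X)
(11*((-3 + 3) - 5))*Z(-5, -1) = (11*((-3 + 3) - 5))*(-(4 - 5)) = (11*(0 - 5))*(-1*(-1)) = (11*(-5))*1 = -55*1 = -55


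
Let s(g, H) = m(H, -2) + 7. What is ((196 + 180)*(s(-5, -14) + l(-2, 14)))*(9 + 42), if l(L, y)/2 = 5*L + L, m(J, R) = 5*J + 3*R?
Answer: -1783368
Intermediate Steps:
m(J, R) = 3*R + 5*J
s(g, H) = 1 + 5*H (s(g, H) = (3*(-2) + 5*H) + 7 = (-6 + 5*H) + 7 = 1 + 5*H)
l(L, y) = 12*L (l(L, y) = 2*(5*L + L) = 2*(6*L) = 12*L)
((196 + 180)*(s(-5, -14) + l(-2, 14)))*(9 + 42) = ((196 + 180)*((1 + 5*(-14)) + 12*(-2)))*(9 + 42) = (376*((1 - 70) - 24))*51 = (376*(-69 - 24))*51 = (376*(-93))*51 = -34968*51 = -1783368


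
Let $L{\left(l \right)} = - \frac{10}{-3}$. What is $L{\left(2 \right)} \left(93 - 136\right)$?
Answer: $- \frac{430}{3} \approx -143.33$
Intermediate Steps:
$L{\left(l \right)} = \frac{10}{3}$ ($L{\left(l \right)} = \left(-10\right) \left(- \frac{1}{3}\right) = \frac{10}{3}$)
$L{\left(2 \right)} \left(93 - 136\right) = \frac{10 \left(93 - 136\right)}{3} = \frac{10}{3} \left(-43\right) = - \frac{430}{3}$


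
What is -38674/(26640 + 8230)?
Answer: -61/55 ≈ -1.1091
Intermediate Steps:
-38674/(26640 + 8230) = -38674/34870 = -38674*1/34870 = -61/55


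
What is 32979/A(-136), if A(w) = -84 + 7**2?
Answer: -32979/35 ≈ -942.26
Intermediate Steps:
A(w) = -35 (A(w) = -84 + 49 = -35)
32979/A(-136) = 32979/(-35) = 32979*(-1/35) = -32979/35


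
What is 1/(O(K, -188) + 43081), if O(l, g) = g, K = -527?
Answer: 1/42893 ≈ 2.3314e-5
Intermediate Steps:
1/(O(K, -188) + 43081) = 1/(-188 + 43081) = 1/42893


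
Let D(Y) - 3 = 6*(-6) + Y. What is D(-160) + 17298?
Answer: 17105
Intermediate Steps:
D(Y) = -33 + Y (D(Y) = 3 + (6*(-6) + Y) = 3 + (-36 + Y) = -33 + Y)
D(-160) + 17298 = (-33 - 160) + 17298 = -193 + 17298 = 17105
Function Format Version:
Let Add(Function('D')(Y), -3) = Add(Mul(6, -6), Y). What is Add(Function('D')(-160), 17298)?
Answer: 17105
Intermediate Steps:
Function('D')(Y) = Add(-33, Y) (Function('D')(Y) = Add(3, Add(Mul(6, -6), Y)) = Add(3, Add(-36, Y)) = Add(-33, Y))
Add(Function('D')(-160), 17298) = Add(Add(-33, -160), 17298) = Add(-193, 17298) = 17105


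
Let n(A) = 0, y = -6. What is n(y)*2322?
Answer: 0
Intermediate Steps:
n(y)*2322 = 0*2322 = 0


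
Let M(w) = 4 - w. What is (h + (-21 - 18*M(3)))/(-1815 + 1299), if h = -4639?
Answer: 2339/258 ≈ 9.0659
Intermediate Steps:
(h + (-21 - 18*M(3)))/(-1815 + 1299) = (-4639 + (-21 - 18*(4 - 1*3)))/(-1815 + 1299) = (-4639 + (-21 - 18*(4 - 3)))/(-516) = (-4639 + (-21 - 18*1))*(-1/516) = (-4639 + (-21 - 18))*(-1/516) = (-4639 - 39)*(-1/516) = -4678*(-1/516) = 2339/258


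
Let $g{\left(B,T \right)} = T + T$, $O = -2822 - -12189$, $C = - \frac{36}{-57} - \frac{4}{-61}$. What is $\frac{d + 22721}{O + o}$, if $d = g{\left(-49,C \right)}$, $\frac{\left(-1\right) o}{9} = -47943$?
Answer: $\frac{26335255}{510949786} \approx 0.051542$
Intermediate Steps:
$C = \frac{808}{1159}$ ($C = \left(-36\right) \left(- \frac{1}{57}\right) - - \frac{4}{61} = \frac{12}{19} + \frac{4}{61} = \frac{808}{1159} \approx 0.69715$)
$o = 431487$ ($o = \left(-9\right) \left(-47943\right) = 431487$)
$O = 9367$ ($O = -2822 + 12189 = 9367$)
$g{\left(B,T \right)} = 2 T$
$d = \frac{1616}{1159}$ ($d = 2 \cdot \frac{808}{1159} = \frac{1616}{1159} \approx 1.3943$)
$\frac{d + 22721}{O + o} = \frac{\frac{1616}{1159} + 22721}{9367 + 431487} = \frac{26335255}{1159 \cdot 440854} = \frac{26335255}{1159} \cdot \frac{1}{440854} = \frac{26335255}{510949786}$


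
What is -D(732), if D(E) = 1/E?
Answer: -1/732 ≈ -0.0013661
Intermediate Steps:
-D(732) = -1/732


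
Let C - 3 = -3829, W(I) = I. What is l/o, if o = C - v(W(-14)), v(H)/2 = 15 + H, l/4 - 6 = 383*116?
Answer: -44434/957 ≈ -46.431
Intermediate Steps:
l = 177736 (l = 24 + 4*(383*116) = 24 + 4*44428 = 24 + 177712 = 177736)
v(H) = 30 + 2*H (v(H) = 2*(15 + H) = 30 + 2*H)
C = -3826 (C = 3 - 3829 = -3826)
o = -3828 (o = -3826 - (30 + 2*(-14)) = -3826 - (30 - 28) = -3826 - 1*2 = -3826 - 2 = -3828)
l/o = 177736/(-3828) = 177736*(-1/3828) = -44434/957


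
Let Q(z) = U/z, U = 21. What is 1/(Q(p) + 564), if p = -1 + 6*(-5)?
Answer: 31/17463 ≈ 0.0017752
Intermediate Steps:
p = -31 (p = -1 - 30 = -31)
Q(z) = 21/z
1/(Q(p) + 564) = 1/(21/(-31) + 564) = 1/(21*(-1/31) + 564) = 1/(-21/31 + 564) = 1/(17463/31) = 31/17463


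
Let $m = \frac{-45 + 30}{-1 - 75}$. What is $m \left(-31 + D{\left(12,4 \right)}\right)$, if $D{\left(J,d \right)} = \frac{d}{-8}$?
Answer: $- \frac{945}{152} \approx -6.2171$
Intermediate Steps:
$D{\left(J,d \right)} = - \frac{d}{8}$ ($D{\left(J,d \right)} = d \left(- \frac{1}{8}\right) = - \frac{d}{8}$)
$m = \frac{15}{76}$ ($m = - \frac{15}{-76} = \left(-15\right) \left(- \frac{1}{76}\right) = \frac{15}{76} \approx 0.19737$)
$m \left(-31 + D{\left(12,4 \right)}\right) = \frac{15 \left(-31 - \frac{1}{2}\right)}{76} = \frac{15}{76} \left(- \frac{63}{2}\right) = - \frac{945}{152}$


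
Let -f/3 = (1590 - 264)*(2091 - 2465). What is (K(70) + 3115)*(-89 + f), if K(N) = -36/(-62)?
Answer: 143684887189/31 ≈ 4.6350e+9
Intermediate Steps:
f = 1487772 (f = -3*(1590 - 264)*(2091 - 2465) = -3978*(-374) = -3*(-495924) = 1487772)
K(N) = 18/31 (K(N) = -36*(-1/62) = 18/31)
(K(70) + 3115)*(-89 + f) = (18/31 + 3115)*(-89 + 1487772) = (96583/31)*1487683 = 143684887189/31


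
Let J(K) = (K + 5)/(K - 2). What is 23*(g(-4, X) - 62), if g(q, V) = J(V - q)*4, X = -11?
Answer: -12650/9 ≈ -1405.6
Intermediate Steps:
J(K) = (5 + K)/(-2 + K)
g(q, V) = 4*(5 + V - q)/(-2 + V - q) (g(q, V) = ((5 + (V - q))/(-2 + (V - q)))*4 = ((5 + V - q)/(-2 + V - q))*4 = 4*(5 + V - q)/(-2 + V - q))
23*(g(-4, X) - 62) = 23*(4*(-5 - 4 - 1*(-11))/(2 - 4 - 1*(-11)) - 62) = 23*(4*(-5 - 4 + 11)/(2 - 4 + 11) - 62) = 23*(4*2/9 - 62) = 23*(4*(1/9)*2 - 62) = 23*(8/9 - 62) = 23*(-550/9) = -12650/9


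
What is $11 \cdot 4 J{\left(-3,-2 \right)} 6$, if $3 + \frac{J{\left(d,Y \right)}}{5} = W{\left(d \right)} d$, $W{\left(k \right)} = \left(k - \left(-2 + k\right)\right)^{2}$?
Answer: $-19800$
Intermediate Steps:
$W{\left(k \right)} = 4$ ($W{\left(k \right)} = 2^{2} = 4$)
$J{\left(d,Y \right)} = -15 + 20 d$ ($J{\left(d,Y \right)} = -15 + 5 \cdot 4 d = -15 + 20 d$)
$11 \cdot 4 J{\left(-3,-2 \right)} 6 = 11 \cdot 4 \left(-15 + 20 \left(-3\right)\right) 6 = 44 \left(-15 - 60\right) 6 = 44 \left(\left(-75\right) 6\right) = 44 \left(-450\right) = -19800$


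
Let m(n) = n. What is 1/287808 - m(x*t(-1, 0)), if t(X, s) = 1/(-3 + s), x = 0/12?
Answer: 1/287808 ≈ 3.4745e-6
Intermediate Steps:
x = 0 (x = 0*(1/12) = 0)
1/287808 - m(x*t(-1, 0)) = 1/287808 - 0/(-3 + 0) = 1/287808 - 0/(-3) = 1/287808 - 0*(-1)/3 = 1/287808 - 1*0 = 1/287808 + 0 = 1/287808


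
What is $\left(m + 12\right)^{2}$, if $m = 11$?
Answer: $529$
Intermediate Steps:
$\left(m + 12\right)^{2} = \left(11 + 12\right)^{2} = 23^{2} = 529$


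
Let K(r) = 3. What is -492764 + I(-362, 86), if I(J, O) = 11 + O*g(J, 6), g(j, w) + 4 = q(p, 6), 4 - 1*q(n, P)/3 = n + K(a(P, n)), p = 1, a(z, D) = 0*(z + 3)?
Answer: -493097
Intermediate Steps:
a(z, D) = 0 (a(z, D) = 0*(3 + z) = 0)
q(n, P) = 3 - 3*n (q(n, P) = 12 - 3*(n + 3) = 12 - 3*(3 + n) = 12 + (-9 - 3*n) = 3 - 3*n)
g(j, w) = -4 (g(j, w) = -4 + (3 - 3*1) = -4 + (3 - 3) = -4 + 0 = -4)
I(J, O) = 11 - 4*O (I(J, O) = 11 + O*(-4) = 11 - 4*O)
-492764 + I(-362, 86) = -492764 + (11 - 4*86) = -492764 + (11 - 344) = -492764 - 333 = -493097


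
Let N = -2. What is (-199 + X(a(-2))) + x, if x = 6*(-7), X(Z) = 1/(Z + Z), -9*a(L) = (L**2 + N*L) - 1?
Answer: -3383/14 ≈ -241.64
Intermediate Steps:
a(L) = 1/9 - L**2/9 + 2*L/9 (a(L) = -((L**2 - 2*L) - 1)/9 = -(-1 + L**2 - 2*L)/9 = 1/9 - L**2/9 + 2*L/9)
X(Z) = 1/(2*Z)
x = -42
(-199 + X(a(-2))) + x = (-199 + 1/(2*(1/9 - 1/9*(-2)**2 + (2/9)*(-2)))) - 42 = (-199 + 1/(2*(1/9 - 1/9*4 - 4/9))) - 42 = (-199 + 1/(2*(1/9 - 4/9 - 4/9))) - 42 = (-199 + 1/(2*(-7/9))) - 42 = (-199 + (1/2)*(-9/7)) - 42 = (-199 - 9/14) - 42 = -2795/14 - 42 = -3383/14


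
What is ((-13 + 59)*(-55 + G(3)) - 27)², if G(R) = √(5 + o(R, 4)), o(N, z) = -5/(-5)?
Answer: 6550945 - 235244*√6 ≈ 5.9747e+6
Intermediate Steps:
o(N, z) = 1 (o(N, z) = -5*(-⅕) = 1)
G(R) = √6 (G(R) = √(5 + 1) = √6)
((-13 + 59)*(-55 + G(3)) - 27)² = ((-13 + 59)*(-55 + √6) - 27)² = (46*(-55 + √6) - 27)² = ((-2530 + 46*√6) - 27)² = (-2557 + 46*√6)²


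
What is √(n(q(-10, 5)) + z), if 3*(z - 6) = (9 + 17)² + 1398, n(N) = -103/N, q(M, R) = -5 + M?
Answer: √17605/5 ≈ 26.537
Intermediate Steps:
z = 2092/3 (z = 6 + ((9 + 17)² + 1398)/3 = 6 + (26² + 1398)/3 = 6 + (676 + 1398)/3 = 6 + (⅓)*2074 = 6 + 2074/3 = 2092/3 ≈ 697.33)
√(n(q(-10, 5)) + z) = √(-103/(-5 - 10) + 2092/3) = √(-103/(-15) + 2092/3) = √(-103*(-1/15) + 2092/3) = √(103/15 + 2092/3) = √(3521/5) = √17605/5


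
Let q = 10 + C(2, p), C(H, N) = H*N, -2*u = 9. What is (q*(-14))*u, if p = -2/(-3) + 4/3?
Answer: 882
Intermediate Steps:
p = 2 (p = -2*(-⅓) + 4*(⅓) = ⅔ + 4/3 = 2)
u = -9/2 (u = -½*9 = -9/2 ≈ -4.5000)
q = 14 (q = 10 + 2*2 = 10 + 4 = 14)
(q*(-14))*u = (14*(-14))*(-9/2) = -196*(-9/2) = 882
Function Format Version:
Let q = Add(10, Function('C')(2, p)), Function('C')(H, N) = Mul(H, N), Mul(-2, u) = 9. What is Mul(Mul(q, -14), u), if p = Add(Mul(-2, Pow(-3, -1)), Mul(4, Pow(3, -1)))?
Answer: 882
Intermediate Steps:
p = 2 (p = Add(Mul(-2, Rational(-1, 3)), Mul(4, Rational(1, 3))) = Add(Rational(2, 3), Rational(4, 3)) = 2)
u = Rational(-9, 2) (u = Mul(Rational(-1, 2), 9) = Rational(-9, 2) ≈ -4.5000)
q = 14 (q = Add(10, Mul(2, 2)) = Add(10, 4) = 14)
Mul(Mul(q, -14), u) = Mul(Mul(14, -14), Rational(-9, 2)) = Mul(-196, Rational(-9, 2)) = 882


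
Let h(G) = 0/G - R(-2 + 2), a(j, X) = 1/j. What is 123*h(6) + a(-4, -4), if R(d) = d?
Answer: -¼ ≈ -0.25000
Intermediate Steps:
h(G) = 0 (h(G) = 0/G - (-2 + 2) = 0 - 1*0 = 0 + 0 = 0)
123*h(6) + a(-4, -4) = 123*0 + 1/(-4) = 0 - ¼ = -¼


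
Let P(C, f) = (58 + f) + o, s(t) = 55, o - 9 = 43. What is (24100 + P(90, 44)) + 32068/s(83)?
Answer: 1366038/55 ≈ 24837.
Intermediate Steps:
o = 52 (o = 9 + 43 = 52)
P(C, f) = 110 + f (P(C, f) = (58 + f) + 52 = 110 + f)
(24100 + P(90, 44)) + 32068/s(83) = (24100 + (110 + 44)) + 32068/55 = (24100 + 154) + 32068*(1/55) = 24254 + 32068/55 = 1366038/55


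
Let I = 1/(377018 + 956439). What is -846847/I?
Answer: -1129234060079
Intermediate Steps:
I = 1/1333457 ≈ 7.4993e-7
-846847/I = -846847/1/1333457 = -846847*1333457 = -1129234060079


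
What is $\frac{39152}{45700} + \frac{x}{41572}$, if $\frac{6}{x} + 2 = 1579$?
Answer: $\frac{320845995611}{374506038850} \approx 0.85672$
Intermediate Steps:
$x = \frac{6}{1577}$ ($x = \frac{6}{-2 + 1579} = \frac{6}{1577} \approx 0.0038047$)
$\frac{39152}{45700} + \frac{x}{41572} = \frac{39152}{45700} + \frac{6}{1577 \cdot 41572} = 39152 \cdot \frac{1}{45700} + \frac{6}{1577} \cdot \frac{1}{41572} = \frac{9788}{11425} + \frac{3}{32779522} = \frac{320845995611}{374506038850}$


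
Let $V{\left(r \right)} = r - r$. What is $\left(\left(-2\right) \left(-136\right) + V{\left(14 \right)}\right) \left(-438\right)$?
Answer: $-119136$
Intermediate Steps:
$V{\left(r \right)} = 0$
$\left(\left(-2\right) \left(-136\right) + V{\left(14 \right)}\right) \left(-438\right) = \left(\left(-2\right) \left(-136\right) + 0\right) \left(-438\right) = \left(272 + 0\right) \left(-438\right) = 272 \left(-438\right) = -119136$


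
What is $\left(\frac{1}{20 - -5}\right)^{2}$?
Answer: $\frac{1}{625} \approx 0.0016$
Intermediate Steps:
$\left(\frac{1}{20 - -5}\right)^{2} = \left(\frac{1}{20 + \left(-6 + 11\right)}\right)^{2} = \left(\frac{1}{20 + 5}\right)^{2} = \left(\frac{1}{25}\right)^{2} = \frac{1}{625}$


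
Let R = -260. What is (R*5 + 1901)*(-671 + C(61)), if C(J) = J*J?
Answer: 1833050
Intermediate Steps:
C(J) = J**2
(R*5 + 1901)*(-671 + C(61)) = (-260*5 + 1901)*(-671 + 61**2) = (-1300 + 1901)*(-671 + 3721) = 601*3050 = 1833050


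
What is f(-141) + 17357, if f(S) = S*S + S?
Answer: 37097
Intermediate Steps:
f(S) = S + S**2 (f(S) = S**2 + S = S + S**2)
f(-141) + 17357 = -141*(1 - 141) + 17357 = -141*(-140) + 17357 = 19740 + 17357 = 37097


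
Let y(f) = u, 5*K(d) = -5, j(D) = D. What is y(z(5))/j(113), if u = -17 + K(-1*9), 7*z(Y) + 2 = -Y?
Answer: -18/113 ≈ -0.15929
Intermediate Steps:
K(d) = -1 (K(d) = (⅕)*(-5) = -1)
z(Y) = -2/7 - Y/7 (z(Y) = -2/7 + (-Y)/7 = -2/7 - Y/7)
u = -18 (u = -17 - 1 = -18)
y(f) = -18
y(z(5))/j(113) = -18/113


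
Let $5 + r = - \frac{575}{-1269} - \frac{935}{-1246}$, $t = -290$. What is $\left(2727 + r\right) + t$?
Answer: $\frac{3847318133}{1581174} \approx 2433.2$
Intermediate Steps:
$r = - \frac{6002905}{1581174}$ ($r = -5 - \left(- \frac{935}{1246} - \frac{575}{1269}\right) = -5 - - \frac{1902965}{1581174} = -5 + \left(\frac{575}{1269} + \frac{935}{1246}\right) = -5 + \frac{1902965}{1581174} = - \frac{6002905}{1581174} \approx -3.7965$)
$\left(2727 + r\right) + t = \left(2727 - \frac{6002905}{1581174}\right) - 290 = \frac{4305858593}{1581174} - 290 = \frac{3847318133}{1581174}$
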